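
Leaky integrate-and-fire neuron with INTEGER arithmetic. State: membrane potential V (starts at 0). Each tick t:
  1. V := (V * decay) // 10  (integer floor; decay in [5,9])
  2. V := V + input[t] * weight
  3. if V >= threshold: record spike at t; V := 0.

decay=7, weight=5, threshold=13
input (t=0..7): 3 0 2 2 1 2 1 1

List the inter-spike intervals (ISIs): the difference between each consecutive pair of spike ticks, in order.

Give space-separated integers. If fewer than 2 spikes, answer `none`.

t=0: input=3 -> V=0 FIRE
t=1: input=0 -> V=0
t=2: input=2 -> V=10
t=3: input=2 -> V=0 FIRE
t=4: input=1 -> V=5
t=5: input=2 -> V=0 FIRE
t=6: input=1 -> V=5
t=7: input=1 -> V=8

Answer: 3 2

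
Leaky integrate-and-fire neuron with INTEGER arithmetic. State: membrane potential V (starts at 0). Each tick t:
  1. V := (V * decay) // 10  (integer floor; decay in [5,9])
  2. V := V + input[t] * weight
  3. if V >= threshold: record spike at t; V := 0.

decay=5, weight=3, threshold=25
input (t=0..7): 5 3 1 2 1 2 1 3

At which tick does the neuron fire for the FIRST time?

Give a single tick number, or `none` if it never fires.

Answer: none

Derivation:
t=0: input=5 -> V=15
t=1: input=3 -> V=16
t=2: input=1 -> V=11
t=3: input=2 -> V=11
t=4: input=1 -> V=8
t=5: input=2 -> V=10
t=6: input=1 -> V=8
t=7: input=3 -> V=13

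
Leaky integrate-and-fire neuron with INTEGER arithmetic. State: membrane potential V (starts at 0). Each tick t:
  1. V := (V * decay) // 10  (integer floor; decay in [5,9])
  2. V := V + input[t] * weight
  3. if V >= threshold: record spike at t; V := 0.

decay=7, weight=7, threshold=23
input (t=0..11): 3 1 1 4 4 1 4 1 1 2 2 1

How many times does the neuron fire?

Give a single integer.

t=0: input=3 -> V=21
t=1: input=1 -> V=21
t=2: input=1 -> V=21
t=3: input=4 -> V=0 FIRE
t=4: input=4 -> V=0 FIRE
t=5: input=1 -> V=7
t=6: input=4 -> V=0 FIRE
t=7: input=1 -> V=7
t=8: input=1 -> V=11
t=9: input=2 -> V=21
t=10: input=2 -> V=0 FIRE
t=11: input=1 -> V=7

Answer: 4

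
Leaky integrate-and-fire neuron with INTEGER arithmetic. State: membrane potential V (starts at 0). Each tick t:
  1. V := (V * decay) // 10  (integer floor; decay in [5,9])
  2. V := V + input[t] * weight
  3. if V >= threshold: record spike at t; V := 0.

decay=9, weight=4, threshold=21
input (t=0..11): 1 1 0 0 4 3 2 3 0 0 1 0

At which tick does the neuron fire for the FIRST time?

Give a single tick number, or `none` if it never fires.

Answer: 5

Derivation:
t=0: input=1 -> V=4
t=1: input=1 -> V=7
t=2: input=0 -> V=6
t=3: input=0 -> V=5
t=4: input=4 -> V=20
t=5: input=3 -> V=0 FIRE
t=6: input=2 -> V=8
t=7: input=3 -> V=19
t=8: input=0 -> V=17
t=9: input=0 -> V=15
t=10: input=1 -> V=17
t=11: input=0 -> V=15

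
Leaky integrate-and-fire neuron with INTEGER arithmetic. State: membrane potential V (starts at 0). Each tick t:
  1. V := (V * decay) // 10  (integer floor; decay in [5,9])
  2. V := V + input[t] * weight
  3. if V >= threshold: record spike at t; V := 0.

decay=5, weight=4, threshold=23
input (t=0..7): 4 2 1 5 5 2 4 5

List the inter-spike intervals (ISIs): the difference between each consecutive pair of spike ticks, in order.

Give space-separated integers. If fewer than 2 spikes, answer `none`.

t=0: input=4 -> V=16
t=1: input=2 -> V=16
t=2: input=1 -> V=12
t=3: input=5 -> V=0 FIRE
t=4: input=5 -> V=20
t=5: input=2 -> V=18
t=6: input=4 -> V=0 FIRE
t=7: input=5 -> V=20

Answer: 3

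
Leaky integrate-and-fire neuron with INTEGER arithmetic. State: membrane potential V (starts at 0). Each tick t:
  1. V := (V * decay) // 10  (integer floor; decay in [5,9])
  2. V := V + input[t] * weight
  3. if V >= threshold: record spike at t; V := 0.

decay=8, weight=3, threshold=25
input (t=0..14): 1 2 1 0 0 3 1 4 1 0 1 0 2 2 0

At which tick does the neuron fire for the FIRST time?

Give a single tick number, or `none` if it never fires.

t=0: input=1 -> V=3
t=1: input=2 -> V=8
t=2: input=1 -> V=9
t=3: input=0 -> V=7
t=4: input=0 -> V=5
t=5: input=3 -> V=13
t=6: input=1 -> V=13
t=7: input=4 -> V=22
t=8: input=1 -> V=20
t=9: input=0 -> V=16
t=10: input=1 -> V=15
t=11: input=0 -> V=12
t=12: input=2 -> V=15
t=13: input=2 -> V=18
t=14: input=0 -> V=14

Answer: none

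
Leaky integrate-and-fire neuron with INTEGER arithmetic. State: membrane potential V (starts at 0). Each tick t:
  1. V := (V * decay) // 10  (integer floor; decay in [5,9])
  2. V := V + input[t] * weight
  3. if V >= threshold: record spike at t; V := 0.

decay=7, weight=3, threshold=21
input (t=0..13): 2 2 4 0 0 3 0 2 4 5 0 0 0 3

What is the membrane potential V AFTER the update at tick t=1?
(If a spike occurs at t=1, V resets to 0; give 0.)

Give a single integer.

t=0: input=2 -> V=6
t=1: input=2 -> V=10
t=2: input=4 -> V=19
t=3: input=0 -> V=13
t=4: input=0 -> V=9
t=5: input=3 -> V=15
t=6: input=0 -> V=10
t=7: input=2 -> V=13
t=8: input=4 -> V=0 FIRE
t=9: input=5 -> V=15
t=10: input=0 -> V=10
t=11: input=0 -> V=7
t=12: input=0 -> V=4
t=13: input=3 -> V=11

Answer: 10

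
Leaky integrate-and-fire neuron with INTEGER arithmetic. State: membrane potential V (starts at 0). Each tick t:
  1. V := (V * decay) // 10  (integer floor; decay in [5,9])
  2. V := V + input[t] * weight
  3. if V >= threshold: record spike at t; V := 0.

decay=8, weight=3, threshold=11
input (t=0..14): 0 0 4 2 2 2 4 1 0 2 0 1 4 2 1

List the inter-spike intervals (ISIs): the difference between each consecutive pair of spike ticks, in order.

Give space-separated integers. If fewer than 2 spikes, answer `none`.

t=0: input=0 -> V=0
t=1: input=0 -> V=0
t=2: input=4 -> V=0 FIRE
t=3: input=2 -> V=6
t=4: input=2 -> V=10
t=5: input=2 -> V=0 FIRE
t=6: input=4 -> V=0 FIRE
t=7: input=1 -> V=3
t=8: input=0 -> V=2
t=9: input=2 -> V=7
t=10: input=0 -> V=5
t=11: input=1 -> V=7
t=12: input=4 -> V=0 FIRE
t=13: input=2 -> V=6
t=14: input=1 -> V=7

Answer: 3 1 6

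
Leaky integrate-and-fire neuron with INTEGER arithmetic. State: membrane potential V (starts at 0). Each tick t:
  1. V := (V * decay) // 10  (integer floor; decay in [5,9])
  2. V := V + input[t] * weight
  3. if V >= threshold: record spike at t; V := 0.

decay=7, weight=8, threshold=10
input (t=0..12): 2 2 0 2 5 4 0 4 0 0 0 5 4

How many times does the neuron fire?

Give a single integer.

t=0: input=2 -> V=0 FIRE
t=1: input=2 -> V=0 FIRE
t=2: input=0 -> V=0
t=3: input=2 -> V=0 FIRE
t=4: input=5 -> V=0 FIRE
t=5: input=4 -> V=0 FIRE
t=6: input=0 -> V=0
t=7: input=4 -> V=0 FIRE
t=8: input=0 -> V=0
t=9: input=0 -> V=0
t=10: input=0 -> V=0
t=11: input=5 -> V=0 FIRE
t=12: input=4 -> V=0 FIRE

Answer: 8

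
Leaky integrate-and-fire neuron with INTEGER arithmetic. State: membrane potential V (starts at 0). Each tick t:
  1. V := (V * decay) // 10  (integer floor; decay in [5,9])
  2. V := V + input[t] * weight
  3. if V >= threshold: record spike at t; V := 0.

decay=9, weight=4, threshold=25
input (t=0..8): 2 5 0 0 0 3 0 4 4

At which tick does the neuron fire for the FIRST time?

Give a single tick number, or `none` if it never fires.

t=0: input=2 -> V=8
t=1: input=5 -> V=0 FIRE
t=2: input=0 -> V=0
t=3: input=0 -> V=0
t=4: input=0 -> V=0
t=5: input=3 -> V=12
t=6: input=0 -> V=10
t=7: input=4 -> V=0 FIRE
t=8: input=4 -> V=16

Answer: 1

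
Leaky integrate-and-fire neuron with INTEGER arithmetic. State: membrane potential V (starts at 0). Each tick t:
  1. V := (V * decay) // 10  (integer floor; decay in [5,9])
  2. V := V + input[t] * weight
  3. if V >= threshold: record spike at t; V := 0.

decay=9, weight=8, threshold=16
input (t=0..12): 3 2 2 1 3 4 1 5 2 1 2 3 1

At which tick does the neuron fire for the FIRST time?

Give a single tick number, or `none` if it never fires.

t=0: input=3 -> V=0 FIRE
t=1: input=2 -> V=0 FIRE
t=2: input=2 -> V=0 FIRE
t=3: input=1 -> V=8
t=4: input=3 -> V=0 FIRE
t=5: input=4 -> V=0 FIRE
t=6: input=1 -> V=8
t=7: input=5 -> V=0 FIRE
t=8: input=2 -> V=0 FIRE
t=9: input=1 -> V=8
t=10: input=2 -> V=0 FIRE
t=11: input=3 -> V=0 FIRE
t=12: input=1 -> V=8

Answer: 0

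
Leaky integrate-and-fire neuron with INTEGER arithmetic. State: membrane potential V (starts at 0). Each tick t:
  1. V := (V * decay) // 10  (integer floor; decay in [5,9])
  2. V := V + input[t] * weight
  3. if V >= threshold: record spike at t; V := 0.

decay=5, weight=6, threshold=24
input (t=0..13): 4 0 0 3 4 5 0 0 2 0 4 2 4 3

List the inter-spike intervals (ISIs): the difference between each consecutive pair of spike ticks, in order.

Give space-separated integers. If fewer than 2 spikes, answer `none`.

Answer: 4 1 5 2

Derivation:
t=0: input=4 -> V=0 FIRE
t=1: input=0 -> V=0
t=2: input=0 -> V=0
t=3: input=3 -> V=18
t=4: input=4 -> V=0 FIRE
t=5: input=5 -> V=0 FIRE
t=6: input=0 -> V=0
t=7: input=0 -> V=0
t=8: input=2 -> V=12
t=9: input=0 -> V=6
t=10: input=4 -> V=0 FIRE
t=11: input=2 -> V=12
t=12: input=4 -> V=0 FIRE
t=13: input=3 -> V=18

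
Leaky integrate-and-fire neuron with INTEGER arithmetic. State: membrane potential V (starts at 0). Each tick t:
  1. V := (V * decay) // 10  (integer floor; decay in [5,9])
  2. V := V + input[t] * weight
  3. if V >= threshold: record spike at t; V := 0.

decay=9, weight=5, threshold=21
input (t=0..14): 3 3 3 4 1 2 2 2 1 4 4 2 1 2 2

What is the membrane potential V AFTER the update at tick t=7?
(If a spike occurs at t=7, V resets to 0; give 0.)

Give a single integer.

Answer: 10

Derivation:
t=0: input=3 -> V=15
t=1: input=3 -> V=0 FIRE
t=2: input=3 -> V=15
t=3: input=4 -> V=0 FIRE
t=4: input=1 -> V=5
t=5: input=2 -> V=14
t=6: input=2 -> V=0 FIRE
t=7: input=2 -> V=10
t=8: input=1 -> V=14
t=9: input=4 -> V=0 FIRE
t=10: input=4 -> V=20
t=11: input=2 -> V=0 FIRE
t=12: input=1 -> V=5
t=13: input=2 -> V=14
t=14: input=2 -> V=0 FIRE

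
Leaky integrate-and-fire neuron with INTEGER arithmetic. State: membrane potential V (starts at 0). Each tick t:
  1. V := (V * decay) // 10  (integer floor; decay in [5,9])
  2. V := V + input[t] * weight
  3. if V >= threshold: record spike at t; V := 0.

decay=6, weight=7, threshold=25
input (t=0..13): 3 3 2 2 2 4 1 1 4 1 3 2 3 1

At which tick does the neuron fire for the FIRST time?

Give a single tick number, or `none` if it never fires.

Answer: 1

Derivation:
t=0: input=3 -> V=21
t=1: input=3 -> V=0 FIRE
t=2: input=2 -> V=14
t=3: input=2 -> V=22
t=4: input=2 -> V=0 FIRE
t=5: input=4 -> V=0 FIRE
t=6: input=1 -> V=7
t=7: input=1 -> V=11
t=8: input=4 -> V=0 FIRE
t=9: input=1 -> V=7
t=10: input=3 -> V=0 FIRE
t=11: input=2 -> V=14
t=12: input=3 -> V=0 FIRE
t=13: input=1 -> V=7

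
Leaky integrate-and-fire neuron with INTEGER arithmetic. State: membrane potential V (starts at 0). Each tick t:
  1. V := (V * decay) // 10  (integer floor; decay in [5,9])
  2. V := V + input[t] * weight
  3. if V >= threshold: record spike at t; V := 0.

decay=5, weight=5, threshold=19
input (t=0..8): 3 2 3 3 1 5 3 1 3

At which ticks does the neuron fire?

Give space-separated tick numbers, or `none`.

t=0: input=3 -> V=15
t=1: input=2 -> V=17
t=2: input=3 -> V=0 FIRE
t=3: input=3 -> V=15
t=4: input=1 -> V=12
t=5: input=5 -> V=0 FIRE
t=6: input=3 -> V=15
t=7: input=1 -> V=12
t=8: input=3 -> V=0 FIRE

Answer: 2 5 8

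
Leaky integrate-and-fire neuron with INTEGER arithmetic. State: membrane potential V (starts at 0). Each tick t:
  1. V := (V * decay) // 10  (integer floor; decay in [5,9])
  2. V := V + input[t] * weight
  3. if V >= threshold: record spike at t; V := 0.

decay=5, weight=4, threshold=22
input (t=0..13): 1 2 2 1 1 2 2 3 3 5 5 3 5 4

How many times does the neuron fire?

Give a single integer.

t=0: input=1 -> V=4
t=1: input=2 -> V=10
t=2: input=2 -> V=13
t=3: input=1 -> V=10
t=4: input=1 -> V=9
t=5: input=2 -> V=12
t=6: input=2 -> V=14
t=7: input=3 -> V=19
t=8: input=3 -> V=21
t=9: input=5 -> V=0 FIRE
t=10: input=5 -> V=20
t=11: input=3 -> V=0 FIRE
t=12: input=5 -> V=20
t=13: input=4 -> V=0 FIRE

Answer: 3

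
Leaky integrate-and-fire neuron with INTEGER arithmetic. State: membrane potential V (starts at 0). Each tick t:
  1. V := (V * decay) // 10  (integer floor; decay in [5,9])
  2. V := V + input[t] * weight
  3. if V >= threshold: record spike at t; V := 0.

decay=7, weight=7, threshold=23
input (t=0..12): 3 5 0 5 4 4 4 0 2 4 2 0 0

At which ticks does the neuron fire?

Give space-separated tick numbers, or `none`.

Answer: 1 3 4 5 6 9

Derivation:
t=0: input=3 -> V=21
t=1: input=5 -> V=0 FIRE
t=2: input=0 -> V=0
t=3: input=5 -> V=0 FIRE
t=4: input=4 -> V=0 FIRE
t=5: input=4 -> V=0 FIRE
t=6: input=4 -> V=0 FIRE
t=7: input=0 -> V=0
t=8: input=2 -> V=14
t=9: input=4 -> V=0 FIRE
t=10: input=2 -> V=14
t=11: input=0 -> V=9
t=12: input=0 -> V=6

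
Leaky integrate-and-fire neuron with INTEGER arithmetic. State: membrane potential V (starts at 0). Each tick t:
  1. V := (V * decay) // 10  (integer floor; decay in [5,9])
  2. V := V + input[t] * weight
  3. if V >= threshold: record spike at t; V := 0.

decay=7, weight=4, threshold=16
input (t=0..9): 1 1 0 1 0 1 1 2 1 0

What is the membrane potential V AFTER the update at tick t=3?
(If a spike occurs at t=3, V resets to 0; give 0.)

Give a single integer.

Answer: 6

Derivation:
t=0: input=1 -> V=4
t=1: input=1 -> V=6
t=2: input=0 -> V=4
t=3: input=1 -> V=6
t=4: input=0 -> V=4
t=5: input=1 -> V=6
t=6: input=1 -> V=8
t=7: input=2 -> V=13
t=8: input=1 -> V=13
t=9: input=0 -> V=9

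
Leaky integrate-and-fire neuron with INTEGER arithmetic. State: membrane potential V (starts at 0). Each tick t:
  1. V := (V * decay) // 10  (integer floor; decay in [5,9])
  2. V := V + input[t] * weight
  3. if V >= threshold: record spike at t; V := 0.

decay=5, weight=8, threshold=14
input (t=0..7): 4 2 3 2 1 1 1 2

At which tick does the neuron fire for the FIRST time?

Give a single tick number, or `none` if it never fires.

t=0: input=4 -> V=0 FIRE
t=1: input=2 -> V=0 FIRE
t=2: input=3 -> V=0 FIRE
t=3: input=2 -> V=0 FIRE
t=4: input=1 -> V=8
t=5: input=1 -> V=12
t=6: input=1 -> V=0 FIRE
t=7: input=2 -> V=0 FIRE

Answer: 0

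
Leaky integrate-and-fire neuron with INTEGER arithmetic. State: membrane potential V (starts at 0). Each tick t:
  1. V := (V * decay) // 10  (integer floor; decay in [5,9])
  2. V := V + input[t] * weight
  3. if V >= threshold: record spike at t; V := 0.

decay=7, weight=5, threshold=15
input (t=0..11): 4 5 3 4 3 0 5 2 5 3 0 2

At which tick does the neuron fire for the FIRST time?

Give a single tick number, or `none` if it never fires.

t=0: input=4 -> V=0 FIRE
t=1: input=5 -> V=0 FIRE
t=2: input=3 -> V=0 FIRE
t=3: input=4 -> V=0 FIRE
t=4: input=3 -> V=0 FIRE
t=5: input=0 -> V=0
t=6: input=5 -> V=0 FIRE
t=7: input=2 -> V=10
t=8: input=5 -> V=0 FIRE
t=9: input=3 -> V=0 FIRE
t=10: input=0 -> V=0
t=11: input=2 -> V=10

Answer: 0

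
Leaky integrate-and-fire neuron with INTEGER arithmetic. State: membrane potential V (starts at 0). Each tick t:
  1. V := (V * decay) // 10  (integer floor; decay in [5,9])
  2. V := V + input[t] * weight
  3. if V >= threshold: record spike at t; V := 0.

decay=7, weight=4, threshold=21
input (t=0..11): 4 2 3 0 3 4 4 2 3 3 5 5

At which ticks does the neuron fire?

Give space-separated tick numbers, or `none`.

Answer: 2 5 8 10

Derivation:
t=0: input=4 -> V=16
t=1: input=2 -> V=19
t=2: input=3 -> V=0 FIRE
t=3: input=0 -> V=0
t=4: input=3 -> V=12
t=5: input=4 -> V=0 FIRE
t=6: input=4 -> V=16
t=7: input=2 -> V=19
t=8: input=3 -> V=0 FIRE
t=9: input=3 -> V=12
t=10: input=5 -> V=0 FIRE
t=11: input=5 -> V=20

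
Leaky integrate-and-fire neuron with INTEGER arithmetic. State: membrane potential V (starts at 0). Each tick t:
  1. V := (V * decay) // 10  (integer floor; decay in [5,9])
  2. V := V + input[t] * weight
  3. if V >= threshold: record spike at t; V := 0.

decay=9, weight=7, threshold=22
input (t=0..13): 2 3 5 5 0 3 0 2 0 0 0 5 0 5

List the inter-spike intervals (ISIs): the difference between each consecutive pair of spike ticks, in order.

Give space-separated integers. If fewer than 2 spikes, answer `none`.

t=0: input=2 -> V=14
t=1: input=3 -> V=0 FIRE
t=2: input=5 -> V=0 FIRE
t=3: input=5 -> V=0 FIRE
t=4: input=0 -> V=0
t=5: input=3 -> V=21
t=6: input=0 -> V=18
t=7: input=2 -> V=0 FIRE
t=8: input=0 -> V=0
t=9: input=0 -> V=0
t=10: input=0 -> V=0
t=11: input=5 -> V=0 FIRE
t=12: input=0 -> V=0
t=13: input=5 -> V=0 FIRE

Answer: 1 1 4 4 2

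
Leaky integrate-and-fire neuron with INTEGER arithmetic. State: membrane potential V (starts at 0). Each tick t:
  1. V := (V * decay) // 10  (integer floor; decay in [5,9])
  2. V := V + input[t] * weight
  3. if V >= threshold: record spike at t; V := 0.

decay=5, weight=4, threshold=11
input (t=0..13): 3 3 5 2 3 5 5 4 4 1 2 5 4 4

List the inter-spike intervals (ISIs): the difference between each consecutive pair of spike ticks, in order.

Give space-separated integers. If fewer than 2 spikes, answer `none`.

Answer: 1 1 2 1 1 1 1 3 1 1

Derivation:
t=0: input=3 -> V=0 FIRE
t=1: input=3 -> V=0 FIRE
t=2: input=5 -> V=0 FIRE
t=3: input=2 -> V=8
t=4: input=3 -> V=0 FIRE
t=5: input=5 -> V=0 FIRE
t=6: input=5 -> V=0 FIRE
t=7: input=4 -> V=0 FIRE
t=8: input=4 -> V=0 FIRE
t=9: input=1 -> V=4
t=10: input=2 -> V=10
t=11: input=5 -> V=0 FIRE
t=12: input=4 -> V=0 FIRE
t=13: input=4 -> V=0 FIRE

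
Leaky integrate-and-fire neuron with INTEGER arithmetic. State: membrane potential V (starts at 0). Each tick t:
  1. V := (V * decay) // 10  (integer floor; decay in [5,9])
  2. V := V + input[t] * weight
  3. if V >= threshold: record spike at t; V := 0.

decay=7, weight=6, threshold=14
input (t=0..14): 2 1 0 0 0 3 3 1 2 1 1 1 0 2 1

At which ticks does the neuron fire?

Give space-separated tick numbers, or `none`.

Answer: 1 5 6 8 13

Derivation:
t=0: input=2 -> V=12
t=1: input=1 -> V=0 FIRE
t=2: input=0 -> V=0
t=3: input=0 -> V=0
t=4: input=0 -> V=0
t=5: input=3 -> V=0 FIRE
t=6: input=3 -> V=0 FIRE
t=7: input=1 -> V=6
t=8: input=2 -> V=0 FIRE
t=9: input=1 -> V=6
t=10: input=1 -> V=10
t=11: input=1 -> V=13
t=12: input=0 -> V=9
t=13: input=2 -> V=0 FIRE
t=14: input=1 -> V=6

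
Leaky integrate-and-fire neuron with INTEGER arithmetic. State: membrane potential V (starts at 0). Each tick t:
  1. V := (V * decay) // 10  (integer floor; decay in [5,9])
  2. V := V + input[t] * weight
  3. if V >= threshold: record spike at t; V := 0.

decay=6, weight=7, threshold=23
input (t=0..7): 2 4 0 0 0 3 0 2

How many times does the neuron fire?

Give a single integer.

Answer: 1

Derivation:
t=0: input=2 -> V=14
t=1: input=4 -> V=0 FIRE
t=2: input=0 -> V=0
t=3: input=0 -> V=0
t=4: input=0 -> V=0
t=5: input=3 -> V=21
t=6: input=0 -> V=12
t=7: input=2 -> V=21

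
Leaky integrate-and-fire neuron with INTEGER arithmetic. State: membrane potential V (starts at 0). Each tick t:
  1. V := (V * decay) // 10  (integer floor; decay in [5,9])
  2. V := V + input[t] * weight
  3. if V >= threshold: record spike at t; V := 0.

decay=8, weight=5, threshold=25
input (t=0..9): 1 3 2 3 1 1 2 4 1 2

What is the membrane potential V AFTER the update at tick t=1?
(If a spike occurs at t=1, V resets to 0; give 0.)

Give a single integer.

t=0: input=1 -> V=5
t=1: input=3 -> V=19
t=2: input=2 -> V=0 FIRE
t=3: input=3 -> V=15
t=4: input=1 -> V=17
t=5: input=1 -> V=18
t=6: input=2 -> V=24
t=7: input=4 -> V=0 FIRE
t=8: input=1 -> V=5
t=9: input=2 -> V=14

Answer: 19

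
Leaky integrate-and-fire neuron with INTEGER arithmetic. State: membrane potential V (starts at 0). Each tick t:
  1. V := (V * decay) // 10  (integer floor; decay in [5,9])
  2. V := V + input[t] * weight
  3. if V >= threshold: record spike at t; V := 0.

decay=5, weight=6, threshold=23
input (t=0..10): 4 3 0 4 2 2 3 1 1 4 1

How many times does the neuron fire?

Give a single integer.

Answer: 4

Derivation:
t=0: input=4 -> V=0 FIRE
t=1: input=3 -> V=18
t=2: input=0 -> V=9
t=3: input=4 -> V=0 FIRE
t=4: input=2 -> V=12
t=5: input=2 -> V=18
t=6: input=3 -> V=0 FIRE
t=7: input=1 -> V=6
t=8: input=1 -> V=9
t=9: input=4 -> V=0 FIRE
t=10: input=1 -> V=6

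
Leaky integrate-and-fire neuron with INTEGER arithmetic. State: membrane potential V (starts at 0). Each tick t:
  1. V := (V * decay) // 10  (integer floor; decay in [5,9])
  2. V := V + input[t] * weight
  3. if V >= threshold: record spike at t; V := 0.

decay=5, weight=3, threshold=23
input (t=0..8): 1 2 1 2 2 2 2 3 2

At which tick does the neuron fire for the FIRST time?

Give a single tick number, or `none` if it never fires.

Answer: none

Derivation:
t=0: input=1 -> V=3
t=1: input=2 -> V=7
t=2: input=1 -> V=6
t=3: input=2 -> V=9
t=4: input=2 -> V=10
t=5: input=2 -> V=11
t=6: input=2 -> V=11
t=7: input=3 -> V=14
t=8: input=2 -> V=13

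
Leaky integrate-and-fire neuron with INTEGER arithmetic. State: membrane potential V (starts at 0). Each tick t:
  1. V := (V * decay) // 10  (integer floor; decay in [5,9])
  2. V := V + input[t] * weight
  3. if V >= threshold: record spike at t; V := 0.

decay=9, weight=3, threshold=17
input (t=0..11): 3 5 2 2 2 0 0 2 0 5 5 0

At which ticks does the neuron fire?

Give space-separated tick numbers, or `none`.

Answer: 1 9

Derivation:
t=0: input=3 -> V=9
t=1: input=5 -> V=0 FIRE
t=2: input=2 -> V=6
t=3: input=2 -> V=11
t=4: input=2 -> V=15
t=5: input=0 -> V=13
t=6: input=0 -> V=11
t=7: input=2 -> V=15
t=8: input=0 -> V=13
t=9: input=5 -> V=0 FIRE
t=10: input=5 -> V=15
t=11: input=0 -> V=13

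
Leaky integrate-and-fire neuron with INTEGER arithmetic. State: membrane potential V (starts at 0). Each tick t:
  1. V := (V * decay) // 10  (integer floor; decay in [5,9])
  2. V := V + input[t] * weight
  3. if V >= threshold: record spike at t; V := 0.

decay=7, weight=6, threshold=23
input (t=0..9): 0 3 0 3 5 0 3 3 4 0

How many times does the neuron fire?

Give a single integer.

t=0: input=0 -> V=0
t=1: input=3 -> V=18
t=2: input=0 -> V=12
t=3: input=3 -> V=0 FIRE
t=4: input=5 -> V=0 FIRE
t=5: input=0 -> V=0
t=6: input=3 -> V=18
t=7: input=3 -> V=0 FIRE
t=8: input=4 -> V=0 FIRE
t=9: input=0 -> V=0

Answer: 4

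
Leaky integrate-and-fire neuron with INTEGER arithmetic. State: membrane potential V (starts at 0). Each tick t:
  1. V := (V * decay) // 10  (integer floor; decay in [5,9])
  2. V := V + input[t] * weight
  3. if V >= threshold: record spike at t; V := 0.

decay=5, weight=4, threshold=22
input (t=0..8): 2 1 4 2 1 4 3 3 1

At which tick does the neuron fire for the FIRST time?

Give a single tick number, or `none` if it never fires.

Answer: 5

Derivation:
t=0: input=2 -> V=8
t=1: input=1 -> V=8
t=2: input=4 -> V=20
t=3: input=2 -> V=18
t=4: input=1 -> V=13
t=5: input=4 -> V=0 FIRE
t=6: input=3 -> V=12
t=7: input=3 -> V=18
t=8: input=1 -> V=13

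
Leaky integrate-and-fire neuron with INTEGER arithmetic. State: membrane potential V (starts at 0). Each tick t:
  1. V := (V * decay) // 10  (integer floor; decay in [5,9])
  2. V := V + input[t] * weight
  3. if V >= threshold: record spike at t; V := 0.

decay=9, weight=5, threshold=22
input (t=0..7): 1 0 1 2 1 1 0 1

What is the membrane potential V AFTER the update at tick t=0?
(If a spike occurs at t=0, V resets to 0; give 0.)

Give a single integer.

t=0: input=1 -> V=5
t=1: input=0 -> V=4
t=2: input=1 -> V=8
t=3: input=2 -> V=17
t=4: input=1 -> V=20
t=5: input=1 -> V=0 FIRE
t=6: input=0 -> V=0
t=7: input=1 -> V=5

Answer: 5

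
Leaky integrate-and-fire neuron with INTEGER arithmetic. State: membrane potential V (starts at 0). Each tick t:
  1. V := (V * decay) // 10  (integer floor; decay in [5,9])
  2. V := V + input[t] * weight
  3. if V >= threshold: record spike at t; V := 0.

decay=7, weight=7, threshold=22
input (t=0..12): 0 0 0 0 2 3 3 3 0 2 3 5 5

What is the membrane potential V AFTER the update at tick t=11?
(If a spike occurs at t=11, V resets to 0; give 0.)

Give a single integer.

t=0: input=0 -> V=0
t=1: input=0 -> V=0
t=2: input=0 -> V=0
t=3: input=0 -> V=0
t=4: input=2 -> V=14
t=5: input=3 -> V=0 FIRE
t=6: input=3 -> V=21
t=7: input=3 -> V=0 FIRE
t=8: input=0 -> V=0
t=9: input=2 -> V=14
t=10: input=3 -> V=0 FIRE
t=11: input=5 -> V=0 FIRE
t=12: input=5 -> V=0 FIRE

Answer: 0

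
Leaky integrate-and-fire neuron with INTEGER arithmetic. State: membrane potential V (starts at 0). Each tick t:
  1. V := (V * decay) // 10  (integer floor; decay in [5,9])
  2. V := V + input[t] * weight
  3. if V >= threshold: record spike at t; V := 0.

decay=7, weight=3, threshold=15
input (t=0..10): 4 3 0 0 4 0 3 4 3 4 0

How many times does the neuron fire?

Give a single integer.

Answer: 3

Derivation:
t=0: input=4 -> V=12
t=1: input=3 -> V=0 FIRE
t=2: input=0 -> V=0
t=3: input=0 -> V=0
t=4: input=4 -> V=12
t=5: input=0 -> V=8
t=6: input=3 -> V=14
t=7: input=4 -> V=0 FIRE
t=8: input=3 -> V=9
t=9: input=4 -> V=0 FIRE
t=10: input=0 -> V=0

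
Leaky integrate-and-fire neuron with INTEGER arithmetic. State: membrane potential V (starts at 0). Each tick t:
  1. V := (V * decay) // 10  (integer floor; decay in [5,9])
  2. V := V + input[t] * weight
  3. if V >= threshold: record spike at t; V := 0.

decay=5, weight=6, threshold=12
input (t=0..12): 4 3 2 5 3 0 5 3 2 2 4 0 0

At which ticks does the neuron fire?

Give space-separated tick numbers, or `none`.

t=0: input=4 -> V=0 FIRE
t=1: input=3 -> V=0 FIRE
t=2: input=2 -> V=0 FIRE
t=3: input=5 -> V=0 FIRE
t=4: input=3 -> V=0 FIRE
t=5: input=0 -> V=0
t=6: input=5 -> V=0 FIRE
t=7: input=3 -> V=0 FIRE
t=8: input=2 -> V=0 FIRE
t=9: input=2 -> V=0 FIRE
t=10: input=4 -> V=0 FIRE
t=11: input=0 -> V=0
t=12: input=0 -> V=0

Answer: 0 1 2 3 4 6 7 8 9 10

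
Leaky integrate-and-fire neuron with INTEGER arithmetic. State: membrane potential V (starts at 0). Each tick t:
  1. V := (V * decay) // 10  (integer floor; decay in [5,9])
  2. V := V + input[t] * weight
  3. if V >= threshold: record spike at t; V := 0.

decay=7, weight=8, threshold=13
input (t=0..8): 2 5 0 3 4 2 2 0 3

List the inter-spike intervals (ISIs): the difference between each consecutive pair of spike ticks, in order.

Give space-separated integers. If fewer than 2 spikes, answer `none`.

Answer: 1 2 1 1 1 2

Derivation:
t=0: input=2 -> V=0 FIRE
t=1: input=5 -> V=0 FIRE
t=2: input=0 -> V=0
t=3: input=3 -> V=0 FIRE
t=4: input=4 -> V=0 FIRE
t=5: input=2 -> V=0 FIRE
t=6: input=2 -> V=0 FIRE
t=7: input=0 -> V=0
t=8: input=3 -> V=0 FIRE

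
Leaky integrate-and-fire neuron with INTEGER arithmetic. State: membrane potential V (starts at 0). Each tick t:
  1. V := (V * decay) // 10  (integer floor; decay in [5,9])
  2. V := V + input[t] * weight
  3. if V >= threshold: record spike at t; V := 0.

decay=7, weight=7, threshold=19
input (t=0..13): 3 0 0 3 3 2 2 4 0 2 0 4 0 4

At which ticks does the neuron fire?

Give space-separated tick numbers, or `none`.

t=0: input=3 -> V=0 FIRE
t=1: input=0 -> V=0
t=2: input=0 -> V=0
t=3: input=3 -> V=0 FIRE
t=4: input=3 -> V=0 FIRE
t=5: input=2 -> V=14
t=6: input=2 -> V=0 FIRE
t=7: input=4 -> V=0 FIRE
t=8: input=0 -> V=0
t=9: input=2 -> V=14
t=10: input=0 -> V=9
t=11: input=4 -> V=0 FIRE
t=12: input=0 -> V=0
t=13: input=4 -> V=0 FIRE

Answer: 0 3 4 6 7 11 13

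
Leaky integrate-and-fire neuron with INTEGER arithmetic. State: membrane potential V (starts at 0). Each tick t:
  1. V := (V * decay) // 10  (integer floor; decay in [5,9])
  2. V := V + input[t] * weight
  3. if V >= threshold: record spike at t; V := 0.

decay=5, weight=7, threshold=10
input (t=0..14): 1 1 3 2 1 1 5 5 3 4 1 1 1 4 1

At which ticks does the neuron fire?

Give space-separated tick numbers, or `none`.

Answer: 1 2 3 5 6 7 8 9 11 13

Derivation:
t=0: input=1 -> V=7
t=1: input=1 -> V=0 FIRE
t=2: input=3 -> V=0 FIRE
t=3: input=2 -> V=0 FIRE
t=4: input=1 -> V=7
t=5: input=1 -> V=0 FIRE
t=6: input=5 -> V=0 FIRE
t=7: input=5 -> V=0 FIRE
t=8: input=3 -> V=0 FIRE
t=9: input=4 -> V=0 FIRE
t=10: input=1 -> V=7
t=11: input=1 -> V=0 FIRE
t=12: input=1 -> V=7
t=13: input=4 -> V=0 FIRE
t=14: input=1 -> V=7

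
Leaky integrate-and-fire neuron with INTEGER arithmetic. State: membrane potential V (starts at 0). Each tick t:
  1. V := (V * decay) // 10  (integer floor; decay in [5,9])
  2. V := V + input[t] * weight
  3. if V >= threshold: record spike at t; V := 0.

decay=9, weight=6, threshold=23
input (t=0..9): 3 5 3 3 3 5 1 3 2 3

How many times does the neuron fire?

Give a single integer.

Answer: 5

Derivation:
t=0: input=3 -> V=18
t=1: input=5 -> V=0 FIRE
t=2: input=3 -> V=18
t=3: input=3 -> V=0 FIRE
t=4: input=3 -> V=18
t=5: input=5 -> V=0 FIRE
t=6: input=1 -> V=6
t=7: input=3 -> V=0 FIRE
t=8: input=2 -> V=12
t=9: input=3 -> V=0 FIRE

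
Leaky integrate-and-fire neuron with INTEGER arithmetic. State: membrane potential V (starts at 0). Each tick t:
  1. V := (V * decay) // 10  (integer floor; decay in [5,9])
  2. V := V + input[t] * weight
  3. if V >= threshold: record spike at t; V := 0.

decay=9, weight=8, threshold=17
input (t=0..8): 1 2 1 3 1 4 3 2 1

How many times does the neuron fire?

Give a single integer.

Answer: 5

Derivation:
t=0: input=1 -> V=8
t=1: input=2 -> V=0 FIRE
t=2: input=1 -> V=8
t=3: input=3 -> V=0 FIRE
t=4: input=1 -> V=8
t=5: input=4 -> V=0 FIRE
t=6: input=3 -> V=0 FIRE
t=7: input=2 -> V=16
t=8: input=1 -> V=0 FIRE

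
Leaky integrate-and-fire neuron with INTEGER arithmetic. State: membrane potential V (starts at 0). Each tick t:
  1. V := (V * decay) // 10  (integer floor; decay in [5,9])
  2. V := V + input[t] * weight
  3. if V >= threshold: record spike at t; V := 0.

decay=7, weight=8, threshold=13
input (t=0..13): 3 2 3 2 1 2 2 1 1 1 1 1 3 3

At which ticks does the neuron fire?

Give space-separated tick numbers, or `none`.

Answer: 0 1 2 3 5 6 8 10 12 13

Derivation:
t=0: input=3 -> V=0 FIRE
t=1: input=2 -> V=0 FIRE
t=2: input=3 -> V=0 FIRE
t=3: input=2 -> V=0 FIRE
t=4: input=1 -> V=8
t=5: input=2 -> V=0 FIRE
t=6: input=2 -> V=0 FIRE
t=7: input=1 -> V=8
t=8: input=1 -> V=0 FIRE
t=9: input=1 -> V=8
t=10: input=1 -> V=0 FIRE
t=11: input=1 -> V=8
t=12: input=3 -> V=0 FIRE
t=13: input=3 -> V=0 FIRE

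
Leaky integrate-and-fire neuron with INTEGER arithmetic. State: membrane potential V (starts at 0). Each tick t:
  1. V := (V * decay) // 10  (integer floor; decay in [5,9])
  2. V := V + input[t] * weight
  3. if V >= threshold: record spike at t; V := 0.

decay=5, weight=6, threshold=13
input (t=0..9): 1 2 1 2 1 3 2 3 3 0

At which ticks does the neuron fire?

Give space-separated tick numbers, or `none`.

Answer: 1 3 5 7 8

Derivation:
t=0: input=1 -> V=6
t=1: input=2 -> V=0 FIRE
t=2: input=1 -> V=6
t=3: input=2 -> V=0 FIRE
t=4: input=1 -> V=6
t=5: input=3 -> V=0 FIRE
t=6: input=2 -> V=12
t=7: input=3 -> V=0 FIRE
t=8: input=3 -> V=0 FIRE
t=9: input=0 -> V=0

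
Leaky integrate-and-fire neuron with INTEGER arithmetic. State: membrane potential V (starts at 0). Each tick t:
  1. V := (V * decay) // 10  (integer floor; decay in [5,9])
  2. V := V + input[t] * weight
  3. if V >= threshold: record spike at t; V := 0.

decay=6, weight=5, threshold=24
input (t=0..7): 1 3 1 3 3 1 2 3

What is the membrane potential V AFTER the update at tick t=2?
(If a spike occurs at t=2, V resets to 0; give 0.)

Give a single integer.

Answer: 15

Derivation:
t=0: input=1 -> V=5
t=1: input=3 -> V=18
t=2: input=1 -> V=15
t=3: input=3 -> V=0 FIRE
t=4: input=3 -> V=15
t=5: input=1 -> V=14
t=6: input=2 -> V=18
t=7: input=3 -> V=0 FIRE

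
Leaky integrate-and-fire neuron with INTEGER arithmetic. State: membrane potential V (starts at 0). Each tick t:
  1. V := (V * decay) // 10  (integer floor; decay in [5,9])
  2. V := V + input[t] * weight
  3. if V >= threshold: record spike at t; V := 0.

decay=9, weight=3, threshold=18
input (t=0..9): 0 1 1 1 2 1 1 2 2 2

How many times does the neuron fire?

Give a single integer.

Answer: 1

Derivation:
t=0: input=0 -> V=0
t=1: input=1 -> V=3
t=2: input=1 -> V=5
t=3: input=1 -> V=7
t=4: input=2 -> V=12
t=5: input=1 -> V=13
t=6: input=1 -> V=14
t=7: input=2 -> V=0 FIRE
t=8: input=2 -> V=6
t=9: input=2 -> V=11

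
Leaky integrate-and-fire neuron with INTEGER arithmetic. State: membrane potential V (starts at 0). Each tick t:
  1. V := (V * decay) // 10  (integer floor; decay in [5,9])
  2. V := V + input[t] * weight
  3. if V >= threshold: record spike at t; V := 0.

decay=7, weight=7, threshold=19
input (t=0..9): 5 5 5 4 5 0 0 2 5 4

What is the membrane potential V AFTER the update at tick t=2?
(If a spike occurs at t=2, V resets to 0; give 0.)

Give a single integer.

t=0: input=5 -> V=0 FIRE
t=1: input=5 -> V=0 FIRE
t=2: input=5 -> V=0 FIRE
t=3: input=4 -> V=0 FIRE
t=4: input=5 -> V=0 FIRE
t=5: input=0 -> V=0
t=6: input=0 -> V=0
t=7: input=2 -> V=14
t=8: input=5 -> V=0 FIRE
t=9: input=4 -> V=0 FIRE

Answer: 0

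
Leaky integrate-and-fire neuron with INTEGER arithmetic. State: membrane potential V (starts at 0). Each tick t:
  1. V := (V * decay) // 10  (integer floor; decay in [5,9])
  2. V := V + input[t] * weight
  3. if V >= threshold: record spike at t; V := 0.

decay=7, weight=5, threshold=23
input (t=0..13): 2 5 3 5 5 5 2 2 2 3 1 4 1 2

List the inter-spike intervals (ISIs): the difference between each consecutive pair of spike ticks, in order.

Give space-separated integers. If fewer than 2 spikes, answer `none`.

Answer: 2 1 1 4 2

Derivation:
t=0: input=2 -> V=10
t=1: input=5 -> V=0 FIRE
t=2: input=3 -> V=15
t=3: input=5 -> V=0 FIRE
t=4: input=5 -> V=0 FIRE
t=5: input=5 -> V=0 FIRE
t=6: input=2 -> V=10
t=7: input=2 -> V=17
t=8: input=2 -> V=21
t=9: input=3 -> V=0 FIRE
t=10: input=1 -> V=5
t=11: input=4 -> V=0 FIRE
t=12: input=1 -> V=5
t=13: input=2 -> V=13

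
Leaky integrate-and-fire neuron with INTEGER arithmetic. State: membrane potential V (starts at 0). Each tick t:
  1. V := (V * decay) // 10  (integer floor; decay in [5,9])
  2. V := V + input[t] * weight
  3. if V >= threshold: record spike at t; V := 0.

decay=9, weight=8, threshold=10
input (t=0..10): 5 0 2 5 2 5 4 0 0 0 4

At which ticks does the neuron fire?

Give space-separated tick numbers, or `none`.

Answer: 0 2 3 4 5 6 10

Derivation:
t=0: input=5 -> V=0 FIRE
t=1: input=0 -> V=0
t=2: input=2 -> V=0 FIRE
t=3: input=5 -> V=0 FIRE
t=4: input=2 -> V=0 FIRE
t=5: input=5 -> V=0 FIRE
t=6: input=4 -> V=0 FIRE
t=7: input=0 -> V=0
t=8: input=0 -> V=0
t=9: input=0 -> V=0
t=10: input=4 -> V=0 FIRE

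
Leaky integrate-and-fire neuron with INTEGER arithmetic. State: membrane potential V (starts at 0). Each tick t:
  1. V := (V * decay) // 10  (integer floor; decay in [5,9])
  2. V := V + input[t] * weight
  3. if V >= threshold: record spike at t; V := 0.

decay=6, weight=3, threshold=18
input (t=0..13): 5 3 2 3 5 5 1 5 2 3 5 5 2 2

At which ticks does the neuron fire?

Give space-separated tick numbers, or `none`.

Answer: 1 4 7 10

Derivation:
t=0: input=5 -> V=15
t=1: input=3 -> V=0 FIRE
t=2: input=2 -> V=6
t=3: input=3 -> V=12
t=4: input=5 -> V=0 FIRE
t=5: input=5 -> V=15
t=6: input=1 -> V=12
t=7: input=5 -> V=0 FIRE
t=8: input=2 -> V=6
t=9: input=3 -> V=12
t=10: input=5 -> V=0 FIRE
t=11: input=5 -> V=15
t=12: input=2 -> V=15
t=13: input=2 -> V=15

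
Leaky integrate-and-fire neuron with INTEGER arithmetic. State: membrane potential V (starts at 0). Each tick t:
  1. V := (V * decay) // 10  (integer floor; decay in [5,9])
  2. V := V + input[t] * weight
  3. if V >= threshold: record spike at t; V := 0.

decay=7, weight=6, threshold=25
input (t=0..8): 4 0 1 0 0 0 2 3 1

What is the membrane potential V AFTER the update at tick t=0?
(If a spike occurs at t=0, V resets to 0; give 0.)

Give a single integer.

t=0: input=4 -> V=24
t=1: input=0 -> V=16
t=2: input=1 -> V=17
t=3: input=0 -> V=11
t=4: input=0 -> V=7
t=5: input=0 -> V=4
t=6: input=2 -> V=14
t=7: input=3 -> V=0 FIRE
t=8: input=1 -> V=6

Answer: 24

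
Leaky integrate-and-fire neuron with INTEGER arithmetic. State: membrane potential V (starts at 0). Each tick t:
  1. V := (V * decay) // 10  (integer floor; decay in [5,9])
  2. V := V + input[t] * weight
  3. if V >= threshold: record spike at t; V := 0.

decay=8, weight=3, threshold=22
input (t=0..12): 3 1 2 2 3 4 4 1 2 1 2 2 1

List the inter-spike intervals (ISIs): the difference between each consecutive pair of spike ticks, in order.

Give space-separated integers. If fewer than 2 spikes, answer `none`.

Answer: 7

Derivation:
t=0: input=3 -> V=9
t=1: input=1 -> V=10
t=2: input=2 -> V=14
t=3: input=2 -> V=17
t=4: input=3 -> V=0 FIRE
t=5: input=4 -> V=12
t=6: input=4 -> V=21
t=7: input=1 -> V=19
t=8: input=2 -> V=21
t=9: input=1 -> V=19
t=10: input=2 -> V=21
t=11: input=2 -> V=0 FIRE
t=12: input=1 -> V=3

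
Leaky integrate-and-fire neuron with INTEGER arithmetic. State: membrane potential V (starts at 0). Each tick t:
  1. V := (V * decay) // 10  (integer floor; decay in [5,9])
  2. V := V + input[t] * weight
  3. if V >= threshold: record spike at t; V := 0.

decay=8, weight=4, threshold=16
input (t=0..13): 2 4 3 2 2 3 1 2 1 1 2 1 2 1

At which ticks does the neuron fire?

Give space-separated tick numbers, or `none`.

t=0: input=2 -> V=8
t=1: input=4 -> V=0 FIRE
t=2: input=3 -> V=12
t=3: input=2 -> V=0 FIRE
t=4: input=2 -> V=8
t=5: input=3 -> V=0 FIRE
t=6: input=1 -> V=4
t=7: input=2 -> V=11
t=8: input=1 -> V=12
t=9: input=1 -> V=13
t=10: input=2 -> V=0 FIRE
t=11: input=1 -> V=4
t=12: input=2 -> V=11
t=13: input=1 -> V=12

Answer: 1 3 5 10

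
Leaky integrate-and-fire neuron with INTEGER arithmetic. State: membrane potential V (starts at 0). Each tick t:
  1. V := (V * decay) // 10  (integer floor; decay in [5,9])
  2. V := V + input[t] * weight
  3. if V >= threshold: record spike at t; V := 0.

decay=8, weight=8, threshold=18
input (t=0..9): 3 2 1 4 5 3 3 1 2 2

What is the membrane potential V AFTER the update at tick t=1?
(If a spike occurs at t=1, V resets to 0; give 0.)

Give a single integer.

t=0: input=3 -> V=0 FIRE
t=1: input=2 -> V=16
t=2: input=1 -> V=0 FIRE
t=3: input=4 -> V=0 FIRE
t=4: input=5 -> V=0 FIRE
t=5: input=3 -> V=0 FIRE
t=6: input=3 -> V=0 FIRE
t=7: input=1 -> V=8
t=8: input=2 -> V=0 FIRE
t=9: input=2 -> V=16

Answer: 16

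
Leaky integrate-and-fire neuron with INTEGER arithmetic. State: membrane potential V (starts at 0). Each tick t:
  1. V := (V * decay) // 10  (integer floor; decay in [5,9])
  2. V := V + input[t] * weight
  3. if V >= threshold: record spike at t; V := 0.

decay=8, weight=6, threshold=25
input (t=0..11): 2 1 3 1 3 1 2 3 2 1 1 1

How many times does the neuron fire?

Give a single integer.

Answer: 3

Derivation:
t=0: input=2 -> V=12
t=1: input=1 -> V=15
t=2: input=3 -> V=0 FIRE
t=3: input=1 -> V=6
t=4: input=3 -> V=22
t=5: input=1 -> V=23
t=6: input=2 -> V=0 FIRE
t=7: input=3 -> V=18
t=8: input=2 -> V=0 FIRE
t=9: input=1 -> V=6
t=10: input=1 -> V=10
t=11: input=1 -> V=14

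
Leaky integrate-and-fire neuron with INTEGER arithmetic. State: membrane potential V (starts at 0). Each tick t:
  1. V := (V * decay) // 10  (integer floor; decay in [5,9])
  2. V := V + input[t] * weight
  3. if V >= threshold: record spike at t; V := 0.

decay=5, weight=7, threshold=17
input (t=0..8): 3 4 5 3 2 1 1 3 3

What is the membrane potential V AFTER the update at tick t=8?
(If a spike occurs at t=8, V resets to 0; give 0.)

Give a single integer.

Answer: 0

Derivation:
t=0: input=3 -> V=0 FIRE
t=1: input=4 -> V=0 FIRE
t=2: input=5 -> V=0 FIRE
t=3: input=3 -> V=0 FIRE
t=4: input=2 -> V=14
t=5: input=1 -> V=14
t=6: input=1 -> V=14
t=7: input=3 -> V=0 FIRE
t=8: input=3 -> V=0 FIRE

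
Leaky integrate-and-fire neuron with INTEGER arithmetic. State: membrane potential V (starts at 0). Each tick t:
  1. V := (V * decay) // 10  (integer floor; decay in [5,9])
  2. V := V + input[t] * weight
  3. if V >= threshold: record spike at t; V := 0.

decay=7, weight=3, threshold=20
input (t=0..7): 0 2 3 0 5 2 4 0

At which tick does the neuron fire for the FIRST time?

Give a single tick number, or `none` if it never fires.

t=0: input=0 -> V=0
t=1: input=2 -> V=6
t=2: input=3 -> V=13
t=3: input=0 -> V=9
t=4: input=5 -> V=0 FIRE
t=5: input=2 -> V=6
t=6: input=4 -> V=16
t=7: input=0 -> V=11

Answer: 4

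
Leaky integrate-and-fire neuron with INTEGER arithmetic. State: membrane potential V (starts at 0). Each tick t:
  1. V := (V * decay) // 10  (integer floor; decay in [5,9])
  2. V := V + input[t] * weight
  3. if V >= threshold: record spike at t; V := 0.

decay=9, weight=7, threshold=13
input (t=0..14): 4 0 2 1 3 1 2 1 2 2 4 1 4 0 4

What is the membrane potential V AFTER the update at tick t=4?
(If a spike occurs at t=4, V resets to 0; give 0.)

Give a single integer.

t=0: input=4 -> V=0 FIRE
t=1: input=0 -> V=0
t=2: input=2 -> V=0 FIRE
t=3: input=1 -> V=7
t=4: input=3 -> V=0 FIRE
t=5: input=1 -> V=7
t=6: input=2 -> V=0 FIRE
t=7: input=1 -> V=7
t=8: input=2 -> V=0 FIRE
t=9: input=2 -> V=0 FIRE
t=10: input=4 -> V=0 FIRE
t=11: input=1 -> V=7
t=12: input=4 -> V=0 FIRE
t=13: input=0 -> V=0
t=14: input=4 -> V=0 FIRE

Answer: 0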